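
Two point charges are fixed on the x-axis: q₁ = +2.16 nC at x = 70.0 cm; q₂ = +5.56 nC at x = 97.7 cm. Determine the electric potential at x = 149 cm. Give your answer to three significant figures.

Electric potential is a scalar, so the contributions from each charge add algebraically: V = Σ kqᵢ/rᵢ.
Distances from the field point to each charge: r₁ = 0.790 m, r₂ = 0.513 m.
V = k[(2.16×10⁻⁹)/(0.790) + (5.56×10⁻⁹)/(0.513)] = 122 V.

122 V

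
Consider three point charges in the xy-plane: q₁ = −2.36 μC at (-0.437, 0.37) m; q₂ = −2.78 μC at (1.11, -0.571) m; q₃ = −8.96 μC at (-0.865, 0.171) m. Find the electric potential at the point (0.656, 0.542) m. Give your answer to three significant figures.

-9.14×10⁴ V

Electric potential is a scalar, so the contributions from each charge add algebraically: V = Σ kqᵢ/rᵢ.
Distances from the field point to each charge: r₁ = 1.11 m, r₂ = 1.20 m, r₃ = 1.57 m.
V = k[(-2.36×10⁻⁶)/(1.11) + (-2.78×10⁻⁶)/(1.20) + (-8.96×10⁻⁶)/(1.57)] = -9.14×10⁴ V.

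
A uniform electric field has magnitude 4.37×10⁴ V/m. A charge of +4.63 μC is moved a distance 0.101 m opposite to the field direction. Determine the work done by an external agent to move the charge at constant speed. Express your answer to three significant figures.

The potential change for a displacement 0.101 m opposite to the field direction is ΔV = +Ed = 4410 V.
W_ext = qΔV = 0.0204 J.

0.0204 J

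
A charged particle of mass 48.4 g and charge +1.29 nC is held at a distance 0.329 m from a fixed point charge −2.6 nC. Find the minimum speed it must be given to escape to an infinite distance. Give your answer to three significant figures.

1.95×10⁻³ m/s

To just escape, total mechanical energy must reach zero at infinity: ½mv²_min + U = 0, so ½mv²_min = −U = |kQq|/r.
|U| = |kQq|/r = (8.99×10⁹ N·m²/C²)(2.60×10⁻⁹)(1.29×10⁻⁹)/(0.329) = 9.16×10⁻⁸ J.
v_min = √(2|U|/m) = √(2·9.16×10⁻⁸/0.0484) = 1.95×10⁻³ m/s.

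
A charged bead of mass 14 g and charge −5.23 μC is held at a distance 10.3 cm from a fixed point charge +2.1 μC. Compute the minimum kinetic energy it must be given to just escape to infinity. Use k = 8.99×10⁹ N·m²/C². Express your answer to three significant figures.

0.959 J

To just escape, total mechanical energy must reach zero at infinity: ½mv²_min + U = 0, so ½mv²_min = −U = |kQq|/r.
|U| = |kQq|/r = (8.99×10⁹ N·m²/C²)(2.10×10⁻⁶)(5.23×10⁻⁶)/(0.103) = 0.959 J.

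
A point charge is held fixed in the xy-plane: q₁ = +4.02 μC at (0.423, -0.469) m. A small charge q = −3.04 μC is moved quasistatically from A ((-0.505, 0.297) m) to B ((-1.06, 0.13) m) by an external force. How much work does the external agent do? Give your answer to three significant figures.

For quasistatic motion the external work equals the change in potential energy: W_ext = qΔV = q(V_B − V_A).
At A: distance to the source charge is 1.20 m; V_A = kq₁/r = 3.00×10⁴ V.
At B: distance to the source charge is 1.60 m; V_B = kq₁/r = 2.26×10⁴ V.
ΔV = V_B − V_A = -7440 V.
W_ext = qΔV = (-3.04×10⁻⁶ C)(-7440 V) = 0.0226 J.

0.0226 J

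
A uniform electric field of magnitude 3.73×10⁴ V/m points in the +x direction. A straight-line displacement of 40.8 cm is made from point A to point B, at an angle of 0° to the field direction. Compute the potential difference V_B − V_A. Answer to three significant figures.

Only the component of displacement along E changes the potential: ΔV = −E·d·cosθ.
ΔV = −(3.73×10⁴ V/m)(0.408 m)cos0° = -1.52×10⁴ V.

-1.52×10⁴ V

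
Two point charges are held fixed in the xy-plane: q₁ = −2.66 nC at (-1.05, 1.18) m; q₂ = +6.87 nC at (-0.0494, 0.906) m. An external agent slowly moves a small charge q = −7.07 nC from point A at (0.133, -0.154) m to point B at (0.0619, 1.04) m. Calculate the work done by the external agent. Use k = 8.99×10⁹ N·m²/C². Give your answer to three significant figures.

-2.04×10⁻⁶ J

For quasistatic motion the external work equals the change in potential energy: W_ext = qΔV = q(V_B − V_A).
At A: distances to the source charges are 1.78 m, 1.08 m; V_A = Σ kqᵢ/rᵢ = 44.0 V.
At B: distances to the source charges are 1.12 m, 0.174 m; V_B = Σ kqᵢ/rᵢ = 333 V.
ΔV = V_B − V_A = 289 V.
W_ext = qΔV = (-7.07×10⁻⁹ C)(289 V) = -2.04×10⁻⁶ J.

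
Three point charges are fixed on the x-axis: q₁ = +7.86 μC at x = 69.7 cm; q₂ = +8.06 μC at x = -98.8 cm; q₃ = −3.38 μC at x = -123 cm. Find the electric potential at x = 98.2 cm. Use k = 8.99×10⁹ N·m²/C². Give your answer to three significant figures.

The total potential is the scalar sum of each charge's contribution, V = Σ kqᵢ/rᵢ.
Distances from the field point to each charge: r₁ = 0.285 m, r₂ = 1.97 m, r₃ = 2.21 m.
V = k[(7.86×10⁻⁶)/(0.285) + (8.06×10⁻⁶)/(1.97) + (-3.38×10⁻⁶)/(2.21)] = 2.71×10⁵ V.

2.71×10⁵ V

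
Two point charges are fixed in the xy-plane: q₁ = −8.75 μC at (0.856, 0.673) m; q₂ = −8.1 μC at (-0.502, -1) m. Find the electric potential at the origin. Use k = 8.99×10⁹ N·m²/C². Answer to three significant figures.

-1.37×10⁵ V

The total potential is the scalar sum of each charge's contribution, V = Σ kqᵢ/rᵢ.
Distances from the field point to each charge: r₁ = 1.09 m, r₂ = 1.12 m.
V = k[(-8.75×10⁻⁶)/(1.09) + (-8.10×10⁻⁶)/(1.12)] = -1.37×10⁵ V.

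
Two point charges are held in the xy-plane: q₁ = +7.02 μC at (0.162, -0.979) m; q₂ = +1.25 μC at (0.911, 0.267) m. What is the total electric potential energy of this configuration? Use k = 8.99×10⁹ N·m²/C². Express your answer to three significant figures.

0.0543 J

The work to assemble the configuration equals its total potential energy, U = Σ kqᵢqⱼ/rᵢⱼ over all pairs.
Pair separations: r₁₂ = 1.45 m.
U = (0.0543) = 0.0543 J.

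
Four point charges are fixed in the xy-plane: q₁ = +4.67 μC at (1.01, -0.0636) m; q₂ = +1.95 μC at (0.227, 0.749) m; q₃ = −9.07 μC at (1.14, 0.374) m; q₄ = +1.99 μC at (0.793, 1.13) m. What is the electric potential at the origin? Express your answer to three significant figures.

8880 V

Electric potential is a scalar, so the contributions from each charge add algebraically: V = Σ kqᵢ/rᵢ.
Distances from the field point to each charge: r₁ = 1.01 m, r₂ = 0.783 m, r₃ = 1.20 m, r₄ = 1.38 m.
V = k[(4.67×10⁻⁶)/(1.01) + (1.95×10⁻⁶)/(0.783) + (-9.07×10⁻⁶)/(1.20) + (1.99×10⁻⁶)/(1.38)] = 8880 V.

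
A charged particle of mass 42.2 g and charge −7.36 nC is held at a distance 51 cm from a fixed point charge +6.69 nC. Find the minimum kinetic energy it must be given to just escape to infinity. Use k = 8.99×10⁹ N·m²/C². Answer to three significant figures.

8.68×10⁻⁷ J

To just escape, total mechanical energy must reach zero at infinity: ½mv²_min + U = 0, so ½mv²_min = −U = |kQq|/r.
|U| = |kQq|/r = (8.99×10⁹ N·m²/C²)(6.69×10⁻⁹)(7.36×10⁻⁹)/(0.510) = 8.68×10⁻⁷ J.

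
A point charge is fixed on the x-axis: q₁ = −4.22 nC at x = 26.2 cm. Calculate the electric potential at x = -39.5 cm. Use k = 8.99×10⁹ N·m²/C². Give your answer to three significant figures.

The total potential is the scalar sum of each charge's contribution, V = Σ kqᵢ/rᵢ.
V = k[(-4.22×10⁻⁹)/(0.657)] = -57.7 V.

-57.7 V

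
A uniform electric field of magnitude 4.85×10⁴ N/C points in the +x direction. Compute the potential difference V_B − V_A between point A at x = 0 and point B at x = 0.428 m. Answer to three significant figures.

In a uniform field, potential decreases in the direction of E: V_B − V_A = −E·Δx.
V_B − V_A = −(4.85×10⁴ V/m)(0.428 m) = -2.08×10⁴ V.

-2.08×10⁴ V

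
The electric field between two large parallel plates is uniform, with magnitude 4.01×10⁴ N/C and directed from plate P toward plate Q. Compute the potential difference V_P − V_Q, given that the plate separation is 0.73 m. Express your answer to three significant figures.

2.93×10⁴ V

In a uniform field, potential decreases in the direction of E: ΔV = −E·d for a displacement d parallel to E.
Going from Q to P is a displacement of 0.73 m opposite to the field, so V_P − V_Q = +Ed = 2.93×10⁴ V.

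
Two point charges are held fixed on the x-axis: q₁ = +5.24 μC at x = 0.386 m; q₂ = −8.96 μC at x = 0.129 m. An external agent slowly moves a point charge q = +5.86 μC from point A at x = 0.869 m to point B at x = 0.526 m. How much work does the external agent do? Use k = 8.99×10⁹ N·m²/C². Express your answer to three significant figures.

For quasistatic motion the external work equals the change in potential energy: W_ext = qΔV = q(V_B − V_A).
At A: distances to the source charges are 0.483 m, 0.740 m; V_A = Σ kqᵢ/rᵢ = -1.13×10⁴ V.
At B: distances to the source charges are 0.140 m, 0.397 m; V_B = Σ kqᵢ/rᵢ = 1.34×10⁵ V.
ΔV = V_B − V_A = 1.45×10⁵ V.
W_ext = qΔV = (5.86×10⁻⁶ C)(1.45×10⁵ V) = 0.849 J.

0.849 J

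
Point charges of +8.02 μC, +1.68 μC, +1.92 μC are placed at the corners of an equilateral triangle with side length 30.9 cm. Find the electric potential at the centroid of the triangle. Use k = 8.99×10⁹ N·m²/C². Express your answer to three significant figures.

5.86×10⁵ V

The total potential is the scalar sum of each charge's contribution, V = Σ kqᵢ/rᵢ.
The distance from each vertex to the centroid is a/√3 = 0.178 m.
V = k[(8.02×10⁻⁶)/(0.178) + (1.68×10⁻⁶)/(0.178) + (1.92×10⁻⁶)/(0.178)] = 5.86×10⁵ V.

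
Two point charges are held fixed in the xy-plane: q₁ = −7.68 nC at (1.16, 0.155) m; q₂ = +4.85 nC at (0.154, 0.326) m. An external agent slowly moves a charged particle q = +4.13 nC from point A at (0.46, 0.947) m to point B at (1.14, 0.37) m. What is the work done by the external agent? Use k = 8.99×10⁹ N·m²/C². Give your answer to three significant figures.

-1.13×10⁻⁶ J

For quasistatic motion the external work equals the change in potential energy: W_ext = qΔV = q(V_B − V_A).
At A: distances to the source charges are 1.06 m, 0.692 m; V_A = Σ kqᵢ/rᵢ = -2.34 V.
At B: distances to the source charges are 0.216 m, 0.987 m; V_B = Σ kqᵢ/rᵢ = -276 V.
ΔV = V_B − V_A = -273 V.
W_ext = qΔV = (4.13×10⁻⁹ C)(-273 V) = -1.13×10⁻⁶ J.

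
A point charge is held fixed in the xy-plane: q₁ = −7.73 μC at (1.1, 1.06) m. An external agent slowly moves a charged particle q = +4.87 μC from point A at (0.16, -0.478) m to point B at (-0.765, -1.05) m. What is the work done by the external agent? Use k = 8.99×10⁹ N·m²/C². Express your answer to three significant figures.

For quasistatic motion the external work equals the change in potential energy: W_ext = qΔV = q(V_B − V_A).
At A: distance to the source charge is 1.80 m; V_A = kq₁/r = -3.86×10⁴ V.
At B: distance to the source charge is 2.82 m; V_B = kq₁/r = -2.47×10⁴ V.
ΔV = V_B − V_A = 1.39×10⁴ V.
W_ext = qΔV = (4.87×10⁻⁶ C)(1.39×10⁴ V) = 0.0676 J.

0.0676 J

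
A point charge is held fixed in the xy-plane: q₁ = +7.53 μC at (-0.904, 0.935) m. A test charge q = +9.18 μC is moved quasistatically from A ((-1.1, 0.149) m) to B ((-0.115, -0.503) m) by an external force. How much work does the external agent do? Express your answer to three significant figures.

For quasistatic motion the external work equals the change in potential energy: W_ext = qΔV = q(V_B − V_A).
At A: distance to the source charge is 0.810 m; V_A = kq₁/r = 8.36×10⁴ V.
At B: distance to the source charge is 1.64 m; V_B = kq₁/r = 4.13×10⁴ V.
ΔV = V_B − V_A = -4.23×10⁴ V.
W_ext = qΔV = (9.18×10⁻⁶ C)(-4.23×10⁴ V) = -0.388 J.

-0.388 J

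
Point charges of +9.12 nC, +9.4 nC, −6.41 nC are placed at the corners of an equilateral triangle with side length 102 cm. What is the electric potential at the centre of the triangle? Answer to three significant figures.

185 V

The total potential is the scalar sum of each charge's contribution, V = Σ kqᵢ/rᵢ.
The distance from each vertex to the centroid is a/√3 = 0.589 m.
V = k[(9.12×10⁻⁹)/(0.589) + (9.40×10⁻⁹)/(0.589) + (-6.41×10⁻⁹)/(0.589)] = 185 V.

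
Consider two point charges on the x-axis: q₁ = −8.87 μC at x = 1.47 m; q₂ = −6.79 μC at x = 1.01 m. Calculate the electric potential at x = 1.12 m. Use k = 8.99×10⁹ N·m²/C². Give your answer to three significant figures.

-7.83×10⁵ V

Electric potential is a scalar, so the contributions from each charge add algebraically: V = Σ kqᵢ/rᵢ.
Distances from the field point to each charge: r₁ = 0.350 m, r₂ = 0.110 m.
V = k[(-8.87×10⁻⁶)/(0.350) + (-6.79×10⁻⁶)/(0.110)] = -7.83×10⁵ V.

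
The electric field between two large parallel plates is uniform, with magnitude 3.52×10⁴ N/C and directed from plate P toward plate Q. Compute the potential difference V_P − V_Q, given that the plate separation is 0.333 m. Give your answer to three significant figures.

1.17×10⁴ V

In a uniform field, potential decreases in the direction of E: ΔV = −E·d for a displacement d parallel to E.
Going from Q to P is a displacement of 0.333 m opposite to the field, so V_P − V_Q = +Ed = 1.17×10⁴ V.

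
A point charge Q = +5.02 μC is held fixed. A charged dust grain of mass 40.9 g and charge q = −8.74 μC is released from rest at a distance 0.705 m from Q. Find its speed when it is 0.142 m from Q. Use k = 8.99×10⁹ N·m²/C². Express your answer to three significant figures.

Only the electrostatic force acts, so mechanical energy is conserved: ½mv² = U₁ − U₂ = kQq(1/r₁ − 1/r₂).
U₁ − U₂ = (8.99×10⁹ N·m²/C²)(5.02×10⁻⁶ C)(-8.74×10⁻⁶ C)(1/0.705 − 1/0.142) = 2.22 J.
v = √(2·2.22/0.0409) = 10.4 m/s.

10.4 m/s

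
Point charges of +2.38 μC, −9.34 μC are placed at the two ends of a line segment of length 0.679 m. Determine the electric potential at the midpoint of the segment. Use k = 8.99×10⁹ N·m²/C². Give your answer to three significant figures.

Electric potential is a scalar, so the contributions from each charge add algebraically: V = Σ kqᵢ/rᵢ.
Each charge is 0.340 m from the midpoint.
V = k[(2.38×10⁻⁶)/(0.340) + (-9.34×10⁻⁶)/(0.340)] = -1.84×10⁵ V.

-1.84×10⁵ V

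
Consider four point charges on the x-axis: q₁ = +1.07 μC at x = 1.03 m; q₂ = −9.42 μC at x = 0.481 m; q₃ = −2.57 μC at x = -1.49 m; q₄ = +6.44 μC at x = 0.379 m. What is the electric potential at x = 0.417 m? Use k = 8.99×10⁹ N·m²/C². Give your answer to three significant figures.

The total potential is the scalar sum of each charge's contribution, V = Σ kqᵢ/rᵢ.
Distances from the field point to each charge: r₁ = 0.613 m, r₂ = 0.0640 m, r₃ = 1.91 m, r₄ = 0.0380 m.
V = k[(1.07×10⁻⁶)/(0.613) + (-9.42×10⁻⁶)/(0.0640) + (-2.57×10⁻⁶)/(1.91) + (6.44×10⁻⁶)/(0.0380)] = 2.04×10⁵ V.

2.04×10⁵ V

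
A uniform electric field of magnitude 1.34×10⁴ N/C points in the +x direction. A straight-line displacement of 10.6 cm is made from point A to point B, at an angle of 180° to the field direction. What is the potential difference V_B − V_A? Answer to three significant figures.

Only the component of displacement along E changes the potential: ΔV = −E·d·cosθ.
ΔV = −(1.34×10⁴ V/m)(0.106 m)cos180° = 1420 V.

1420 V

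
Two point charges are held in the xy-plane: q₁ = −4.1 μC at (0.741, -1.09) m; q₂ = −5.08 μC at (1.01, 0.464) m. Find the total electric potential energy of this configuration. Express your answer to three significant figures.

The assembly work is the sum of pairwise potential energies, U = Σ_{i<j} kqᵢqⱼ/rᵢⱼ.
Pair separations: r₁₂ = 1.58 m.
U = (0.119) = 0.119 J.

0.119 J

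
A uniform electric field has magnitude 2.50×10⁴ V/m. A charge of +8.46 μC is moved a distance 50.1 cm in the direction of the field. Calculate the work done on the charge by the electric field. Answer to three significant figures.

The potential change for a displacement 50.1 cm in the direction of the field is ΔV = −Ed = -1.25×10⁴ V.
W_field = −qΔV = 0.106 J.

0.106 J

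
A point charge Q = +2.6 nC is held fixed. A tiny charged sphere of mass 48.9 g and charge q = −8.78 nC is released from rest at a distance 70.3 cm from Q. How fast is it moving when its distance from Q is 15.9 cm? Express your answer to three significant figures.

6.39×10⁻³ m/s

Only the electrostatic force acts, so mechanical energy is conserved: ½mv² = U₁ − U₂ = kQq(1/r₁ − 1/r₂).
U₁ − U₂ = (8.99×10⁹ N·m²/C²)(2.60×10⁻⁹ C)(-8.78×10⁻⁹ C)(1/0.703 − 1/0.159) = 9.99×10⁻⁷ J.
v = √(2·9.99×10⁻⁷/0.0489) = 6.39×10⁻³ m/s.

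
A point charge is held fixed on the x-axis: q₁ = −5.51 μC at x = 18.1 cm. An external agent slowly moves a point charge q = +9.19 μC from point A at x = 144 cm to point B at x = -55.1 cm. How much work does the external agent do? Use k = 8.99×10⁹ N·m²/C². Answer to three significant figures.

-0.260 J

For quasistatic motion the external work equals the change in potential energy: W_ext = qΔV = q(V_B − V_A).
At A: distance to the source charge is 1.26 m; V_A = kq₁/r = -3.93×10⁴ V.
At B: distance to the source charge is 0.732 m; V_B = kq₁/r = -6.77×10⁴ V.
ΔV = V_B − V_A = -2.83×10⁴ V.
W_ext = qΔV = (9.19×10⁻⁶ C)(-2.83×10⁴ V) = -0.260 J.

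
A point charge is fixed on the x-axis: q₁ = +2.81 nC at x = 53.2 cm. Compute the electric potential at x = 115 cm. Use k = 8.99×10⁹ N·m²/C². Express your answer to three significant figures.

40.9 V

The total potential is the scalar sum of each charge's contribution, V = Σ kqᵢ/rᵢ.
V = k[(2.81×10⁻⁹)/(0.618)] = 40.9 V.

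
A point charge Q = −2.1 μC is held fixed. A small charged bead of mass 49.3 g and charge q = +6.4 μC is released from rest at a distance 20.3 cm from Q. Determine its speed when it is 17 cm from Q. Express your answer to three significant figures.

Only the electrostatic force acts, so mechanical energy is conserved: ½mv² = U₁ − U₂ = kQq(1/r₁ − 1/r₂).
U₁ − U₂ = (8.99×10⁹ N·m²/C²)(-2.10×10⁻⁶ C)(6.40×10⁻⁶ C)(1/0.203 − 1/0.170) = 0.116 J.
v = √(2·0.116/0.0493) = 2.16 m/s.

2.16 m/s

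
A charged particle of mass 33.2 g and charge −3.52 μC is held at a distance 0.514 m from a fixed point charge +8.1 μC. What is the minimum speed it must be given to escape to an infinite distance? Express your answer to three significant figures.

5.48 m/s

To just escape, total mechanical energy must reach zero at infinity: ½mv²_min + U = 0, so ½mv²_min = −U = |kQq|/r.
|U| = |kQq|/r = (8.99×10⁹ N·m²/C²)(8.10×10⁻⁶)(3.52×10⁻⁶)/(0.514) = 0.499 J.
v_min = √(2|U|/m) = √(2·0.499/0.0332) = 5.48 m/s.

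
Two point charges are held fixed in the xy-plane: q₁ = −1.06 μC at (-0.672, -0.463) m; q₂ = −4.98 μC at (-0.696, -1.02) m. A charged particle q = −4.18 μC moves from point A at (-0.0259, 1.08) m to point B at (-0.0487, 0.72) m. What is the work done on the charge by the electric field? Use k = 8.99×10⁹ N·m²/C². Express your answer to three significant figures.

The work done by the electric force is W_field = −ΔU = −q(V_B − V_A) = q(V_A − V_B).
At A: distances to the source charges are 1.67 m, 2.20 m; V_A = Σ kqᵢ/rᵢ = -2.60×10⁴ V.
At B: distances to the source charges are 1.34 m, 1.86 m; V_B = Σ kqᵢ/rᵢ = -3.12×10⁴ V.
ΔV = V_B − V_A = -5240 V.
W_field = −qΔV = −(-4.18×10⁻⁶ C)(-5240 V) = -0.0219 J.

-0.0219 J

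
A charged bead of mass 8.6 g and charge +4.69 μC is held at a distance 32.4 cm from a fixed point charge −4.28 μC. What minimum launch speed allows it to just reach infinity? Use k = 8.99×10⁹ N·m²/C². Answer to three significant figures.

To just escape, total mechanical energy must reach zero at infinity: ½mv²_min + U = 0, so ½mv²_min = −U = |kQq|/r.
|U| = |kQq|/r = (8.99×10⁹ N·m²/C²)(4.28×10⁻⁶)(4.69×10⁻⁶)/(0.324) = 0.557 J.
v_min = √(2|U|/m) = √(2·0.557/8.60×10⁻³) = 11.4 m/s.

11.4 m/s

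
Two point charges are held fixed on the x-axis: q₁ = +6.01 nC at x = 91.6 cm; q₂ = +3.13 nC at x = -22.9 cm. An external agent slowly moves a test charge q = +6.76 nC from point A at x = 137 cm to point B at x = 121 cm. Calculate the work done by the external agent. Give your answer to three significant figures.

For quasistatic motion the external work equals the change in potential energy: W_ext = qΔV = q(V_B − V_A).
At A: distances to the source charges are 0.454 m, 1.60 m; V_A = Σ kqᵢ/rᵢ = 137 V.
At B: distances to the source charges are 0.294 m, 1.44 m; V_B = Σ kqᵢ/rᵢ = 203 V.
ΔV = V_B − V_A = 66.7 V.
W_ext = qΔV = (6.76×10⁻⁹ C)(66.7 V) = 4.51×10⁻⁷ J.

4.51×10⁻⁷ J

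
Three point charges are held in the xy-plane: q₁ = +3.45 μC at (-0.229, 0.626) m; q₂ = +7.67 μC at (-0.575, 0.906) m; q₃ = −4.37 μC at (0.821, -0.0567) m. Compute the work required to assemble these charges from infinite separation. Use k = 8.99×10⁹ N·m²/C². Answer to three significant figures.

0.249 J

The assembly work is the sum of pairwise potential energies, U = Σ_{i<j} kqᵢqⱼ/rᵢⱼ.
Pair separations: r₁₂ = 0.445 m, r₁₃ = 1.25 m, r₂₃ = 1.70 m.
U = (0.534) + (-0.108) + (-0.178) = 0.249 J.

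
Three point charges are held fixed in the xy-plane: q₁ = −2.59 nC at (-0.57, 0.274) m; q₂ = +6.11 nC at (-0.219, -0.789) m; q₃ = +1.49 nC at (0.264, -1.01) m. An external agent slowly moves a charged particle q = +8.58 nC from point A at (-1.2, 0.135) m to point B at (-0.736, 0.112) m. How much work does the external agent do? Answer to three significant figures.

For quasistatic motion the external work equals the change in potential energy: W_ext = qΔV = q(V_B − V_A).
At A: distances to the source charges are 0.645 m, 1.35 m, 1.86 m; V_A = Σ kqᵢ/rᵢ = 11.9 V.
At B: distances to the source charges are 0.232 m, 1.04 m, 1.50 m; V_B = Σ kqᵢ/rᵢ = -38.6 V.
ΔV = V_B − V_A = -50.5 V.
W_ext = qΔV = (8.58×10⁻⁹ C)(-50.5 V) = -4.33×10⁻⁷ J.

-4.33×10⁻⁷ J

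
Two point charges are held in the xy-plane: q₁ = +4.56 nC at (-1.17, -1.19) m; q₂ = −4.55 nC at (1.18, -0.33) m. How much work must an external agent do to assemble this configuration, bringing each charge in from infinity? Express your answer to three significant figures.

The work to assemble the configuration equals its total potential energy, U = Σ kqᵢqⱼ/rᵢⱼ over all pairs.
Pair separations: r₁₂ = 2.50 m.
U = (-7.45×10⁻⁸) = -7.45×10⁻⁸ J.

-7.45×10⁻⁸ J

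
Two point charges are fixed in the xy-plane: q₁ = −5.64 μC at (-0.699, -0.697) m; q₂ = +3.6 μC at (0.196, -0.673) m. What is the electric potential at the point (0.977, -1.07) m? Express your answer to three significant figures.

7410 V

The total potential is the scalar sum of each charge's contribution, V = Σ kqᵢ/rᵢ.
Distances from the field point to each charge: r₁ = 1.72 m, r₂ = 0.876 m.
V = k[(-5.64×10⁻⁶)/(1.72) + (3.60×10⁻⁶)/(0.876)] = 7410 V.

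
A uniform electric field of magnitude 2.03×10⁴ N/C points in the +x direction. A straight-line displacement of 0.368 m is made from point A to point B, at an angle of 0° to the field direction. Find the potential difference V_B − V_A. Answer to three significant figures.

-7470 V

Only the component of displacement along E changes the potential: ΔV = −E·d·cosθ.
ΔV = −(2.03×10⁴ V/m)(0.368 m)cos0° = -7470 V.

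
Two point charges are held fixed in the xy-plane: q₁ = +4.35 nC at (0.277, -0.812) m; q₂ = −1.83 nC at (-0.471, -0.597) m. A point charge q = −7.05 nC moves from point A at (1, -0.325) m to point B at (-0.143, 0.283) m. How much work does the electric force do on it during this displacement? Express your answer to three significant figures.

-1.27×10⁻⁷ J

The work done by the electric force is W_field = −ΔU = −q(V_B − V_A) = q(V_A − V_B).
At A: distances to the source charges are 0.872 m, 1.50 m; V_A = Σ kqᵢ/rᵢ = 33.9 V.
At B: distances to the source charges are 1.17 m, 0.939 m; V_B = Σ kqᵢ/rᵢ = 15.8 V.
ΔV = V_B − V_A = -18.0 V.
W_field = −qΔV = −(-7.05×10⁻⁹ C)(-18.0 V) = -1.27×10⁻⁷ J.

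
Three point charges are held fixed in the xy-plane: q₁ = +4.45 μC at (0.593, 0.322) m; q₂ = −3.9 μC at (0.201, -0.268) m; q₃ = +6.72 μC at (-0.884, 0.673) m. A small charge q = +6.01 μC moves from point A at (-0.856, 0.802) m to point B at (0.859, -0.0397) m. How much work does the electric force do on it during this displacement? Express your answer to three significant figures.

2.34 J

The work done by the electric force is W_field = −ΔU = −q(V_B − V_A) = q(V_A − V_B).
At A: distances to the source charges are 1.53 m, 1.50 m, 0.132 m; V_A = Σ kqᵢ/rᵢ = 4.61×10⁵ V.
At B: distances to the source charges are 0.449 m, 0.696 m, 1.88 m; V_B = Σ kqᵢ/rᵢ = 7.08×10⁴ V.
ΔV = V_B − V_A = -3.90×10⁵ V.
W_field = −qΔV = −(6.01×10⁻⁶ C)(-3.90×10⁵ V) = 2.34 J.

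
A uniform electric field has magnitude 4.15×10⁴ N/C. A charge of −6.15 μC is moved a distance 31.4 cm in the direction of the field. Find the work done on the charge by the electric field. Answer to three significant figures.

-0.0801 J

The potential change for a displacement 31.4 cm in the direction of the field is ΔV = −Ed = -1.30×10⁴ V.
W_field = −qΔV = -0.0801 J.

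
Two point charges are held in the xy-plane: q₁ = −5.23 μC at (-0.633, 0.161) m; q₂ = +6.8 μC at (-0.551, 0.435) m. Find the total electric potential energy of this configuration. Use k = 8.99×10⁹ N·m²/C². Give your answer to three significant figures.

The assembly work is the sum of pairwise potential energies, U = Σ_{i<j} kqᵢqⱼ/rᵢⱼ.
Pair separations: r₁₂ = 0.286 m.
U = (-1.12) = -1.12 J.

-1.12 J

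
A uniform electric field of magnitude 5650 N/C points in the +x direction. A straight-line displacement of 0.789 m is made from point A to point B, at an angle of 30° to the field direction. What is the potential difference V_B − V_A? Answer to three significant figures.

-3860 V

Only the component of displacement along E changes the potential: ΔV = −E·d·cosθ.
ΔV = −(5650 V/m)(0.789 m)cos30° = -3860 V.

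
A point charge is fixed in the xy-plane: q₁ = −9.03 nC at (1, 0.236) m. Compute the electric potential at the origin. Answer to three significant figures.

-79.0 V

Electric potential is a scalar, so the contributions from each charge add algebraically: V = Σ kqᵢ/rᵢ.
Distances from the field point to each charge: r₁ = 1.03 m.
V = k[(-9.03×10⁻⁹)/(1.03)] = -79.0 V.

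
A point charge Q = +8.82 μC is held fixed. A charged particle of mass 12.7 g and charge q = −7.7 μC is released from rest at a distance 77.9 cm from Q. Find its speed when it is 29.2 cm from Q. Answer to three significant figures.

14.3 m/s

Only the electrostatic force acts, so mechanical energy is conserved: ½mv² = U₁ − U₂ = kQq(1/r₁ − 1/r₂).
U₁ − U₂ = (8.99×10⁹ N·m²/C²)(8.82×10⁻⁶ C)(-7.70×10⁻⁶ C)(1/0.779 − 1/0.292) = 1.31 J.
v = √(2·1.31/0.0127) = 14.3 m/s.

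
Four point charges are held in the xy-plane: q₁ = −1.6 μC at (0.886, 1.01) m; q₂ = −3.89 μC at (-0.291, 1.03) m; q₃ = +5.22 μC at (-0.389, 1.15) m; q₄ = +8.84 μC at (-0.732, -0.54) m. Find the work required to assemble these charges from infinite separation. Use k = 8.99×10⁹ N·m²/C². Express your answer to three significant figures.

-1.20 J

The work to assemble the configuration equals its total potential energy, U = Σ kqᵢqⱼ/rᵢⱼ over all pairs.
Pair separations: r₁₂ = 1.18 m, r₁₃ = 1.28 m, r₁₄ = 2.24 m, r₂₃ = 0.155 m, r₂₄ = 1.63 m, r₃₄ = 1.72 m.
Summing all 6 pair terms gives U = -1.20 J.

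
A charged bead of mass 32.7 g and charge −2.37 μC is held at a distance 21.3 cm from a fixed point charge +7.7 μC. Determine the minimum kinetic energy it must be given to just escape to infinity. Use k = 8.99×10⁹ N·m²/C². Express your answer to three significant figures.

0.770 J

To just escape, total mechanical energy must reach zero at infinity: ½mv²_min + U = 0, so ½mv²_min = −U = |kQq|/r.
|U| = |kQq|/r = (8.99×10⁹ N·m²/C²)(7.70×10⁻⁶)(2.37×10⁻⁶)/(0.213) = 0.770 J.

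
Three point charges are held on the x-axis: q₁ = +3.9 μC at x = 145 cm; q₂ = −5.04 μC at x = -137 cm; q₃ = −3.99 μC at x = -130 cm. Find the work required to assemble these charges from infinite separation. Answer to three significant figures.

The assembly work is the sum of pairwise potential energies, U = Σ_{i<j} kqᵢqⱼ/rᵢⱼ.
Pair separations: r₁₂ = 2.82 m, r₁₃ = 2.75 m, r₂₃ = 0.0700 m.
U = (-0.0627) + (-0.0509) + (2.58) = 2.47 J.

2.47 J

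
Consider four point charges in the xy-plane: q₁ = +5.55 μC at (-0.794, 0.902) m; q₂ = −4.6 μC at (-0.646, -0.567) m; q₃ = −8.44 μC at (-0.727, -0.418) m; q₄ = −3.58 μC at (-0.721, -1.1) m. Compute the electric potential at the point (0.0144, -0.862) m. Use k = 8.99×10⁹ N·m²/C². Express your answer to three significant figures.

-1.61×10⁵ V

Electric potential is a scalar, so the contributions from each charge add algebraically: V = Σ kqᵢ/rᵢ.
Distances from the field point to each charge: r₁ = 1.94 m, r₂ = 0.723 m, r₃ = 0.864 m, r₄ = 0.773 m.
V = k[(5.55×10⁻⁶)/(1.94) + (-4.60×10⁻⁶)/(0.723) + (-8.44×10⁻⁶)/(0.864) + (-3.58×10⁻⁶)/(0.773)] = -1.61×10⁵ V.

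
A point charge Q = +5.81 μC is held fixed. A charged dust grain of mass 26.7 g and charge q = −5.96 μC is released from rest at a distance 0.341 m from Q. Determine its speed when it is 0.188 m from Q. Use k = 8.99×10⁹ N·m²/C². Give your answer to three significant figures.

Only the electrostatic force acts, so mechanical energy is conserved: ½mv² = U₁ − U₂ = kQq(1/r₁ − 1/r₂).
U₁ − U₂ = (8.99×10⁹ N·m²/C²)(5.81×10⁻⁶ C)(-5.96×10⁻⁶ C)(1/0.341 − 1/0.188) = 0.743 J.
v = √(2·0.743/0.0267) = 7.46 m/s.

7.46 m/s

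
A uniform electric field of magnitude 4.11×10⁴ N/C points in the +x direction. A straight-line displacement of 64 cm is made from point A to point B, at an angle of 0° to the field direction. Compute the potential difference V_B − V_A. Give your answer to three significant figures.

-2.63×10⁴ V

Only the component of displacement along E changes the potential: ΔV = −E·d·cosθ.
ΔV = −(4.11×10⁴ V/m)(0.640 m)cos0° = -2.63×10⁴ V.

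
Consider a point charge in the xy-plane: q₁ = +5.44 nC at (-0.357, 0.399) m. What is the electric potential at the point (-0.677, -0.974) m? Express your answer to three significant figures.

34.7 V

Electric potential is a scalar, so the contributions from each charge add algebraically: V = Σ kqᵢ/rᵢ.
Distances from the field point to each charge: r₁ = 1.41 m.
V = k[(5.44×10⁻⁹)/(1.41)] = 34.7 V.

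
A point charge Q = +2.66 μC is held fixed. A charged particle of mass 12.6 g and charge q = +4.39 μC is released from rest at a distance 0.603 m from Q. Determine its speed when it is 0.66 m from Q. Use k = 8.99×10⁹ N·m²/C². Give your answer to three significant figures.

Only the electrostatic force acts, so mechanical energy is conserved: ½mv² = U₁ − U₂ = kQq(1/r₁ − 1/r₂).
U₁ − U₂ = (8.99×10⁹ N·m²/C²)(2.66×10⁻⁶ C)(4.39×10⁻⁶ C)(1/0.603 − 1/0.660) = 0.0150 J.
v = √(2·0.0150/0.0126) = 1.54 m/s.

1.54 m/s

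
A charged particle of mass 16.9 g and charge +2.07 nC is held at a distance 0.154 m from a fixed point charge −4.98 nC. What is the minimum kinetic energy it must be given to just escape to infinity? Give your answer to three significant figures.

To just escape, total mechanical energy must reach zero at infinity: ½mv²_min + U = 0, so ½mv²_min = −U = |kQq|/r.
|U| = |kQq|/r = (8.99×10⁹ N·m²/C²)(4.98×10⁻⁹)(2.07×10⁻⁹)/(0.154) = 6.02×10⁻⁷ J.

6.02×10⁻⁷ J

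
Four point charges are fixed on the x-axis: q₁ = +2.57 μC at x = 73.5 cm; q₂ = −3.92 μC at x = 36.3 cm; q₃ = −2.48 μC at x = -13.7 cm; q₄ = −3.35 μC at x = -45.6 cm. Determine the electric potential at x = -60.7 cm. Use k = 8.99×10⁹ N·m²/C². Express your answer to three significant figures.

Electric potential is a scalar, so the contributions from each charge add algebraically: V = Σ kqᵢ/rᵢ.
Distances from the field point to each charge: r₁ = 1.34 m, r₂ = 0.970 m, r₃ = 0.470 m, r₄ = 0.151 m.
V = k[(2.57×10⁻⁶)/(1.34) + (-3.92×10⁻⁶)/(0.970) + (-2.48×10⁻⁶)/(0.470) + (-3.35×10⁻⁶)/(0.151)] = -2.66×10⁵ V.

-2.66×10⁵ V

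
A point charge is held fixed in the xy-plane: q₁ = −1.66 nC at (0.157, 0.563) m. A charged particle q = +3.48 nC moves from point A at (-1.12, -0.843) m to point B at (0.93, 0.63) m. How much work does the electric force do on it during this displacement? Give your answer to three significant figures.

The work done by the electric force is W_field = −ΔU = −q(V_B − V_A) = q(V_A − V_B).
At A: distance to the source charge is 1.90 m; V_A = kq₁/r = -7.86 V.
At B: distance to the source charge is 0.776 m; V_B = kq₁/r = -19.2 V.
ΔV = V_B − V_A = -11.4 V.
W_field = −qΔV = −(3.48×10⁻⁹ C)(-11.4 V) = 3.96×10⁻⁸ J.

3.96×10⁻⁸ J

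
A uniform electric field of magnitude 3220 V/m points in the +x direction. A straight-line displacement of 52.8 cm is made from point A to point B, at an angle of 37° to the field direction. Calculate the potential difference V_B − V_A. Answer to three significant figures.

Only the component of displacement along E changes the potential: ΔV = −E·d·cosθ.
ΔV = −(3220 V/m)(0.528 m)cos37° = -1360 V.

-1360 V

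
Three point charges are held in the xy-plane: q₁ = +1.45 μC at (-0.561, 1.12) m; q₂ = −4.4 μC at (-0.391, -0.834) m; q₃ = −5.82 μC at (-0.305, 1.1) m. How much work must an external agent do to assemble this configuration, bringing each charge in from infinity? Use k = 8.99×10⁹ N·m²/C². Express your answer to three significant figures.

-0.206 J

The assembly work is the sum of pairwise potential energies, U = Σ_{i<j} kqᵢqⱼ/rᵢⱼ.
Pair separations: r₁₂ = 1.96 m, r₁₃ = 0.257 m, r₂₃ = 1.94 m.
U = (-0.0292) + (-0.295) + (0.119) = -0.206 J.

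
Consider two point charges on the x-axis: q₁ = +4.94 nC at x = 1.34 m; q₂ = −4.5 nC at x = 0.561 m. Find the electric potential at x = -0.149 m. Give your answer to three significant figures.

Electric potential is a scalar, so the contributions from each charge add algebraically: V = Σ kqᵢ/rᵢ.
Distances from the field point to each charge: r₁ = 1.49 m, r₂ = 0.710 m.
V = k[(4.94×10⁻⁹)/(1.49) + (-4.50×10⁻⁹)/(0.710)] = -27.2 V.

-27.2 V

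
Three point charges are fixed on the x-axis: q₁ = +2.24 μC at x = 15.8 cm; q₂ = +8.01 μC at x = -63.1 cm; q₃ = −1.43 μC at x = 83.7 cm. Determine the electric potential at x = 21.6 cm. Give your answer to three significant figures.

4.12×10⁵ V

The total potential is the scalar sum of each charge's contribution, V = Σ kqᵢ/rᵢ.
Distances from the field point to each charge: r₁ = 0.0580 m, r₂ = 0.847 m, r₃ = 0.621 m.
V = k[(2.24×10⁻⁶)/(0.0580) + (8.01×10⁻⁶)/(0.847) + (-1.43×10⁻⁶)/(0.621)] = 4.12×10⁵ V.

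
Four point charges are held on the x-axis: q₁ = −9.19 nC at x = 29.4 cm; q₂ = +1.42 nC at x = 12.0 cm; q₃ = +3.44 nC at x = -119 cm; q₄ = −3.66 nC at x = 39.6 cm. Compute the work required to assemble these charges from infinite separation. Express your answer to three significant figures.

The assembly work is the sum of pairwise potential energies, U = Σ_{i<j} kqᵢqⱼ/rᵢⱼ.
Pair separations: r₁₂ = 0.174 m, r₁₃ = 1.48 m, r₁₄ = 0.102 m, r₂₃ = 1.31 m, r₂₄ = 0.276 m, r₃₄ = 1.59 m.
Summing all 6 pair terms gives U = 1.89×10⁻⁶ J.

1.89×10⁻⁶ J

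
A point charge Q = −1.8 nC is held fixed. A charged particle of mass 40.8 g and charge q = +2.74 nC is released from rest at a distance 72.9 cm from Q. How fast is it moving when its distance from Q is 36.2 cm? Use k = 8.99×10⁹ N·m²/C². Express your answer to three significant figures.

1.74×10⁻³ m/s

Only the electrostatic force acts, so mechanical energy is conserved: ½mv² = U₁ − U₂ = kQq(1/r₁ − 1/r₂).
U₁ − U₂ = (8.99×10⁹ N·m²/C²)(-1.80×10⁻⁹ C)(2.74×10⁻⁹ C)(1/0.729 − 1/0.362) = 6.17×10⁻⁸ J.
v = √(2·6.17×10⁻⁸/0.0408) = 1.74×10⁻³ m/s.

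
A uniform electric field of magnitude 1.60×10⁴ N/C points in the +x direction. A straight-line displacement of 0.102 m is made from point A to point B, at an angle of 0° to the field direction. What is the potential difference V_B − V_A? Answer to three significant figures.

Only the component of displacement along E changes the potential: ΔV = −E·d·cosθ.
ΔV = −(1.60×10⁴ V/m)(0.102 m)cos0° = -1630 V.

-1630 V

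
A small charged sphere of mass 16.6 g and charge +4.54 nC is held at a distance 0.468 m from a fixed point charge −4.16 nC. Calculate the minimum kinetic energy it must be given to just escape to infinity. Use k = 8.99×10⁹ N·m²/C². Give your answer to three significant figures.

3.63×10⁻⁷ J

To just escape, total mechanical energy must reach zero at infinity: ½mv²_min + U = 0, so ½mv²_min = −U = |kQq|/r.
|U| = |kQq|/r = (8.99×10⁹ N·m²/C²)(4.16×10⁻⁹)(4.54×10⁻⁹)/(0.468) = 3.63×10⁻⁷ J.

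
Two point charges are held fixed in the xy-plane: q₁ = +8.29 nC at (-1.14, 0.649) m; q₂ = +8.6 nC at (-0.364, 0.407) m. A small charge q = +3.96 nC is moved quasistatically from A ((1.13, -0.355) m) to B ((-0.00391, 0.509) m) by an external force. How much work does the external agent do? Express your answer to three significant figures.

For quasistatic motion the external work equals the change in potential energy: W_ext = qΔV = q(V_B − V_A).
At A: distances to the source charges are 2.48 m, 1.68 m; V_A = Σ kqᵢ/rᵢ = 76.1 V.
At B: distances to the source charges are 1.14 m, 0.374 m; V_B = Σ kqᵢ/rᵢ = 272 V.
ΔV = V_B − V_A = 196 V.
W_ext = qΔV = (3.96×10⁻⁹ C)(196 V) = 7.74×10⁻⁷ J.

7.74×10⁻⁷ J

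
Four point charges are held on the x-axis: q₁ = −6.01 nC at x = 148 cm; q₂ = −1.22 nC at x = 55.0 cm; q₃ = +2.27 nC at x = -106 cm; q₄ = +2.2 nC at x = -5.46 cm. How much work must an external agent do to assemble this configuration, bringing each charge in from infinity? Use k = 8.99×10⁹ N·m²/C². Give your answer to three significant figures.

The work to assemble the configuration equals its total potential energy, U = Σ kqᵢqⱼ/rᵢⱼ over all pairs.
Pair separations: r₁₂ = 0.930 m, r₁₃ = 2.54 m, r₁₄ = 1.53 m, r₂₃ = 1.61 m, r₂₄ = 0.605 m, r₃₄ = 1.01 m.
Summing all 6 pair terms gives U = -6.56×10⁻⁸ J.

-6.56×10⁻⁸ J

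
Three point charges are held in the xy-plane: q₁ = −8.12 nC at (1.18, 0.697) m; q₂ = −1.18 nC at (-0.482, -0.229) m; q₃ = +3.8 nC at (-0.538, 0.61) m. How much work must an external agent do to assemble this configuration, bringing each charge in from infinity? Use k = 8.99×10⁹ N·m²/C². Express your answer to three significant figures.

The assembly work is the sum of pairwise potential energies, U = Σ_{i<j} kqᵢqⱼ/rᵢⱼ.
Pair separations: r₁₂ = 1.90 m, r₁₃ = 1.72 m, r₂₃ = 0.841 m.
U = (4.53×10⁻⁸) + (-1.61×10⁻⁷) + (-4.79×10⁻⁸) = -1.64×10⁻⁷ J.

-1.64×10⁻⁷ J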